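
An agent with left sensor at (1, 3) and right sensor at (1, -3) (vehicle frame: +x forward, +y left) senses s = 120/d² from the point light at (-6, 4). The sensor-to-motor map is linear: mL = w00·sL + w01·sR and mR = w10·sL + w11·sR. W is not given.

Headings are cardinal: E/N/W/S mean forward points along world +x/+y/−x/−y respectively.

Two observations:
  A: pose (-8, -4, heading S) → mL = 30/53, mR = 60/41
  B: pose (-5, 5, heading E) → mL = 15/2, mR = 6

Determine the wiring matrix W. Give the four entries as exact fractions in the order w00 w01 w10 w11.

0 1/2 1 0

obs A: pose=(-8,-4,S) → sL=60/41, sR=60/53, mL=30/53, mR=60/41
obs B: pose=(-5,5,E) → sL=6, sR=15, mL=15/2, mR=6
sensor matrix S = [[60/41, 60/53], [6, 15]]; det S = 32940/2173
solve [mL_A; mL_B] = S·[w00; w01] and [mR_A; mR_B] = S·[w10; w11]:
  w00 = 0, w01 = 1/2, w10 = 1, w11 = 0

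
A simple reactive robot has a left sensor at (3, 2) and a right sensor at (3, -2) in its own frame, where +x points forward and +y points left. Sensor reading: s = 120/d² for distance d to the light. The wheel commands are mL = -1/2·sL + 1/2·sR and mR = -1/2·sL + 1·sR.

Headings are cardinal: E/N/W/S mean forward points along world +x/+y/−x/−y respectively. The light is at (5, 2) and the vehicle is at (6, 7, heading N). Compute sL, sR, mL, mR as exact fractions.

left sensor world pos  = (4, 10); dL² = 65
right sensor world pos = (8, 10); dR² = 73
sL = 120/65 = 24/13
sR = 120/73 = 120/73
mL = -1/2·sL + 1/2·sR = -96/949
mR = -1/2·sL + 1·sR = 684/949

24/13 120/73 -96/949 684/949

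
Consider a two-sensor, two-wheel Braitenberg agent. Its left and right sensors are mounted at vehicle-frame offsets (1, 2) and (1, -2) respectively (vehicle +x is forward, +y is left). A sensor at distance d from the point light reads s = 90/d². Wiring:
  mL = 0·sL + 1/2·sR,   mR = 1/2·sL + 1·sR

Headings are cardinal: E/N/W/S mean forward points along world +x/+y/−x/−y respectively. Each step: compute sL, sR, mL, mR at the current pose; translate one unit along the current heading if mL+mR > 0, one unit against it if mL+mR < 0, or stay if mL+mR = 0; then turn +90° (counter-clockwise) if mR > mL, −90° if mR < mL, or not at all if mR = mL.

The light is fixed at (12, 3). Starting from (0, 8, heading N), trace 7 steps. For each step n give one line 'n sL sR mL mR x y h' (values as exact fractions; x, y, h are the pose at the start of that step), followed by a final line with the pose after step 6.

0 45/116 45/68 45/136 3375/3944 0 8 N
1 18/37 90/233 45/233 5427/8621 0 9 W
2 45/73 9/25 9/50 2439/3650 -1 9 S
3 90/193 10/17 5/17 2695/3281 -1 8 E
4 45/116 45/68 45/136 3375/3944 0 8 N
5 18/37 90/233 45/233 5427/8621 0 9 W
6 45/73 9/25 9/50 2439/3650 -1 9 S
final -1 8 E

n=0: pose=(0,8,N); sL=45/116, sR=45/68; mL=45/136, mR=3375/3944; mL+mR=585/493 → advance +1; mR−mL=1035/1972 → turn +1·90°
n=1: pose=(0,9,W); sL=18/37, sR=90/233; mL=45/233, mR=5427/8621; mL+mR=7092/8621 → advance +1; mR−mL=3762/8621 → turn +1·90°
n=2: pose=(-1,9,S); sL=45/73, sR=9/25; mL=9/50, mR=2439/3650; mL+mR=1548/1825 → advance +1; mR−mL=891/1825 → turn +1·90°
n=3: pose=(-1,8,E); sL=90/193, sR=10/17; mL=5/17, mR=2695/3281; mL+mR=3660/3281 → advance +1; mR−mL=1730/3281 → turn +1·90°
n=4: pose=(0,8,N); sL=45/116, sR=45/68; mL=45/136, mR=3375/3944; mL+mR=585/493 → advance +1; mR−mL=1035/1972 → turn +1·90°
n=5: pose=(0,9,W); sL=18/37, sR=90/233; mL=45/233, mR=5427/8621; mL+mR=7092/8621 → advance +1; mR−mL=3762/8621 → turn +1·90°
n=6: pose=(-1,9,S); sL=45/73, sR=9/25; mL=9/50, mR=2439/3650; mL+mR=1548/1825 → advance +1; mR−mL=891/1825 → turn +1·90°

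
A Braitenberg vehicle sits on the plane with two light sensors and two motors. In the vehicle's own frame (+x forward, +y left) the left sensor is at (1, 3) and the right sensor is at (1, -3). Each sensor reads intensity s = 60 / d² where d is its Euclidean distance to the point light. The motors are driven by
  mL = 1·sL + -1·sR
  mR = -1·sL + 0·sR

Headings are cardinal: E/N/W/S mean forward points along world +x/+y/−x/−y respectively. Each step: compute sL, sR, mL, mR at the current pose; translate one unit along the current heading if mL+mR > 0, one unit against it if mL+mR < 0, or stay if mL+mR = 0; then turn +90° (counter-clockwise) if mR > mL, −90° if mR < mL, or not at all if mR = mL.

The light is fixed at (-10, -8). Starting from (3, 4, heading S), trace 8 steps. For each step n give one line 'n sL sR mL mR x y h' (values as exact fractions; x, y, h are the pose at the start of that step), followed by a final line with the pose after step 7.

n=0: pose=(3,4,S); sL=60/377, sR=60/221; mL=-720/6409, mR=-60/377; mL+mR=-60/221 → advance -1; mR−mL=-300/6409 → turn -1·90°
n=1: pose=(3,5,W); sL=15/61, sR=3/20; mL=117/1220, mR=-15/61; mL+mR=-3/20 → advance -1; mR−mL=-417/1220 → turn -1·90°
n=2: pose=(4,5,N); sL=60/317, sR=12/97; mL=2016/30749, mR=-60/317; mL+mR=-12/97 → advance -1; mR−mL=-7836/30749 → turn -1·90°
n=3: pose=(4,4,E); sL=2/15, sR=10/51; mL=-16/255, mR=-2/15; mL+mR=-10/51 → advance -1; mR−mL=-6/85 → turn -1·90°
n=4: pose=(3,4,S); sL=60/377, sR=60/221; mL=-720/6409, mR=-60/377; mL+mR=-60/221 → advance -1; mR−mL=-300/6409 → turn -1·90°
n=5: pose=(3,5,W); sL=15/61, sR=3/20; mL=117/1220, mR=-15/61; mL+mR=-3/20 → advance -1; mR−mL=-417/1220 → turn -1·90°
n=6: pose=(4,5,N); sL=60/317, sR=12/97; mL=2016/30749, mR=-60/317; mL+mR=-12/97 → advance -1; mR−mL=-7836/30749 → turn -1·90°
n=7: pose=(4,4,E); sL=2/15, sR=10/51; mL=-16/255, mR=-2/15; mL+mR=-10/51 → advance -1; mR−mL=-6/85 → turn -1·90°

0 60/377 60/221 -720/6409 -60/377 3 4 S
1 15/61 3/20 117/1220 -15/61 3 5 W
2 60/317 12/97 2016/30749 -60/317 4 5 N
3 2/15 10/51 -16/255 -2/15 4 4 E
4 60/377 60/221 -720/6409 -60/377 3 4 S
5 15/61 3/20 117/1220 -15/61 3 5 W
6 60/317 12/97 2016/30749 -60/317 4 5 N
7 2/15 10/51 -16/255 -2/15 4 4 E
final 3 4 S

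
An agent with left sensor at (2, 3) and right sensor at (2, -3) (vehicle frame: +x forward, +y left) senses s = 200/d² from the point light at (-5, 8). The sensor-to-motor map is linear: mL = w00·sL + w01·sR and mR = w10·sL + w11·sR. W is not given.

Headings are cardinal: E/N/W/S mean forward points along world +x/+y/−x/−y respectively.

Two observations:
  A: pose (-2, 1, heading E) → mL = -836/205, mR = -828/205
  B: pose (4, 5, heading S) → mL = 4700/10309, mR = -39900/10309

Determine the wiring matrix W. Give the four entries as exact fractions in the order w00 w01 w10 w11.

obs A: pose=(-2,1,E) → sL=200/41, sR=8/5, mL=-836/205, mR=-828/205
obs B: pose=(4,5,S) → sL=200/169, sR=200/61, mL=4700/10309, mR=-39900/10309
sensor matrix S = [[200/41, 8/5], [200/169, 200/61]]; det S = 5959680/422669
solve [mL_A; mL_B] = S·[w00; w01] and [mR_A; mR_B] = S·[w10; w11]:
  w00 = -1, w01 = 1/2, w10 = -1/2, w11 = -1

-1 1/2 -1/2 -1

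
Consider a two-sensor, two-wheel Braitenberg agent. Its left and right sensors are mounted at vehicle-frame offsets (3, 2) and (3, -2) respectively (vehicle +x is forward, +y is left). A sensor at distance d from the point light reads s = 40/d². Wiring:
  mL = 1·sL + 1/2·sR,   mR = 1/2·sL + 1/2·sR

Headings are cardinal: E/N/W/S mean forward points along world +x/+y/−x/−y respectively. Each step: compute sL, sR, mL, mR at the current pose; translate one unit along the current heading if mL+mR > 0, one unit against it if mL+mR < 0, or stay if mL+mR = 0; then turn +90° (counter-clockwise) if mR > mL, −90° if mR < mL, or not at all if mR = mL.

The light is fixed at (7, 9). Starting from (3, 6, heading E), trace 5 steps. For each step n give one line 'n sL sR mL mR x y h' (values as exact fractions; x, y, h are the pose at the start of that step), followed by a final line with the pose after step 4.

n=0: pose=(3,6,E); sL=20, sR=20/13; mL=270/13, mR=140/13; mL+mR=410/13 → advance +1; mR−mL=-10 → turn -1·90°
n=1: pose=(4,6,S); sL=40/37, sR=40/61; mL=3180/2257, mR=1960/2257; mL+mR=5140/2257 → advance +1; mR−mL=-20/37 → turn -1·90°
n=2: pose=(4,5,W); sL=5/9, sR=1; mL=19/18, mR=7/9; mL+mR=11/6 → advance +1; mR−mL=-5/18 → turn -1·90°
n=3: pose=(3,5,N); sL=40/37, sR=8; mL=188/37, mR=168/37; mL+mR=356/37 → advance +1; mR−mL=-20/37 → turn -1·90°
n=4: pose=(3,6,E); sL=20, sR=20/13; mL=270/13, mR=140/13; mL+mR=410/13 → advance +1; mR−mL=-10 → turn -1·90°

0 20 20/13 270/13 140/13 3 6 E
1 40/37 40/61 3180/2257 1960/2257 4 6 S
2 5/9 1 19/18 7/9 4 5 W
3 40/37 8 188/37 168/37 3 5 N
4 20 20/13 270/13 140/13 3 6 E
final 4 6 S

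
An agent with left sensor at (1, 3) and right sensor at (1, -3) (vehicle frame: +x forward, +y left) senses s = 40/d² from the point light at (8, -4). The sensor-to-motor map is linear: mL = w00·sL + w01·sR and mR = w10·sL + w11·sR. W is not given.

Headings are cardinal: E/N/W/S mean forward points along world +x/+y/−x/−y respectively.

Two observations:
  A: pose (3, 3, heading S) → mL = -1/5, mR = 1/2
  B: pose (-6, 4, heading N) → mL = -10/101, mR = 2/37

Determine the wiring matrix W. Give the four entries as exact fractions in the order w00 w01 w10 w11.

0 -1/2 1/2 0

obs A: pose=(3,3,S) → sL=1, sR=2/5, mL=-1/5, mR=1/2
obs B: pose=(-6,4,N) → sL=4/37, sR=20/101, mL=-10/101, mR=2/37
sensor matrix S = [[1, 2/5], [4/37, 20/101]]; det S = 2892/18685
solve [mL_A; mL_B] = S·[w00; w01] and [mR_A; mR_B] = S·[w10; w11]:
  w00 = 0, w01 = -1/2, w10 = 1/2, w11 = 0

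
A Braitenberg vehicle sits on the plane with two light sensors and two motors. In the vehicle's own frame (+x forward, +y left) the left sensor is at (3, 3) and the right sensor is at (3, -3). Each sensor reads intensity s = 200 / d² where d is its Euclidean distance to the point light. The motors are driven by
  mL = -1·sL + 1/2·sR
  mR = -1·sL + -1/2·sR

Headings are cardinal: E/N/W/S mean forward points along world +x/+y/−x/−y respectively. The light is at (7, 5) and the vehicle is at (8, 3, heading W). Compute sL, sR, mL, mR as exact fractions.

left sensor world pos  = (5, 0); dL² = 29
right sensor world pos = (5, 6); dR² = 5
sL = 200/29 = 200/29
sR = 200/5 = 40
mL = -1·sL + 1/2·sR = 380/29
mR = -1·sL + -1/2·sR = -780/29

200/29 40 380/29 -780/29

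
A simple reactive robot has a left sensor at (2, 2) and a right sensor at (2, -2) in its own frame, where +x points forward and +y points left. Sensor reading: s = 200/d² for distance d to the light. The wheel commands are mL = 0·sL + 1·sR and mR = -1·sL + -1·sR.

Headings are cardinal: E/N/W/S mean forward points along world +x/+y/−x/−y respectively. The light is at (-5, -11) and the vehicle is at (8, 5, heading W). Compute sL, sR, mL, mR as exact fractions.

200/317 40/89 40/89 -30480/28213

left sensor world pos  = (6, 3); dL² = 317
right sensor world pos = (6, 7); dR² = 445
sL = 200/317 = 200/317
sR = 200/445 = 40/89
mL = 0·sL + 1·sR = 40/89
mR = -1·sL + -1·sR = -30480/28213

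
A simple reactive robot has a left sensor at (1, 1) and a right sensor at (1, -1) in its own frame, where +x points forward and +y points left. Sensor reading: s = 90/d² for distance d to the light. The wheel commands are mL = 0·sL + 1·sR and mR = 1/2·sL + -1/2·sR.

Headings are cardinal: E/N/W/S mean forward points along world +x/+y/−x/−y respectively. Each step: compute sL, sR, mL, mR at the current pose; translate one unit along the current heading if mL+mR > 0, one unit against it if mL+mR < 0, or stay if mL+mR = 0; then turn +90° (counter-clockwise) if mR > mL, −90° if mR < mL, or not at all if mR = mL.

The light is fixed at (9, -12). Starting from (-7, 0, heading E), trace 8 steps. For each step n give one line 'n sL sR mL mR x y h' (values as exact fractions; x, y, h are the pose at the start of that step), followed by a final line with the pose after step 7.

0 45/197 45/173 45/173 -540/34081 -7 0 E
1 90/317 90/377 90/377 2700/119509 -6 0 S
2 45/178 9/40 9/40 99/7120 -6 -1 W
3 90/433 10/41 10/41 -320/17753 -7 -1 N
4 45/197 45/173 45/173 -540/34081 -7 0 E
5 90/317 90/377 90/377 2700/119509 -6 0 S
6 45/178 9/40 9/40 99/7120 -6 -1 W
7 90/433 10/41 10/41 -320/17753 -7 -1 N
final -7 0 E

n=0: pose=(-7,0,E); sL=45/197, sR=45/173; mL=45/173, mR=-540/34081; mL+mR=8325/34081 → advance +1; mR−mL=-9405/34081 → turn -1·90°
n=1: pose=(-6,0,S); sL=90/317, sR=90/377; mL=90/377, mR=2700/119509; mL+mR=31230/119509 → advance +1; mR−mL=-25830/119509 → turn -1·90°
n=2: pose=(-6,-1,W); sL=45/178, sR=9/40; mL=9/40, mR=99/7120; mL+mR=1701/7120 → advance +1; mR−mL=-1503/7120 → turn -1·90°
n=3: pose=(-7,-1,N); sL=90/433, sR=10/41; mL=10/41, mR=-320/17753; mL+mR=4010/17753 → advance +1; mR−mL=-4650/17753 → turn -1·90°
n=4: pose=(-7,0,E); sL=45/197, sR=45/173; mL=45/173, mR=-540/34081; mL+mR=8325/34081 → advance +1; mR−mL=-9405/34081 → turn -1·90°
n=5: pose=(-6,0,S); sL=90/317, sR=90/377; mL=90/377, mR=2700/119509; mL+mR=31230/119509 → advance +1; mR−mL=-25830/119509 → turn -1·90°
n=6: pose=(-6,-1,W); sL=45/178, sR=9/40; mL=9/40, mR=99/7120; mL+mR=1701/7120 → advance +1; mR−mL=-1503/7120 → turn -1·90°
n=7: pose=(-7,-1,N); sL=90/433, sR=10/41; mL=10/41, mR=-320/17753; mL+mR=4010/17753 → advance +1; mR−mL=-4650/17753 → turn -1·90°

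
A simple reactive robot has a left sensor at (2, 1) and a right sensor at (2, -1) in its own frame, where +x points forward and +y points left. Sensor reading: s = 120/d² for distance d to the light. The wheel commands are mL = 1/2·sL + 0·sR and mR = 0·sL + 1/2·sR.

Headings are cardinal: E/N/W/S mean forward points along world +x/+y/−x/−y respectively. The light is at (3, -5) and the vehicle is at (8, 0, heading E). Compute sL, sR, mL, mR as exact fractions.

left sensor world pos  = (10, 1); dL² = 85
right sensor world pos = (10, -1); dR² = 65
sL = 120/85 = 24/17
sR = 120/65 = 24/13
mL = 1/2·sL + 0·sR = 12/17
mR = 0·sL + 1/2·sR = 12/13

24/17 24/13 12/17 12/13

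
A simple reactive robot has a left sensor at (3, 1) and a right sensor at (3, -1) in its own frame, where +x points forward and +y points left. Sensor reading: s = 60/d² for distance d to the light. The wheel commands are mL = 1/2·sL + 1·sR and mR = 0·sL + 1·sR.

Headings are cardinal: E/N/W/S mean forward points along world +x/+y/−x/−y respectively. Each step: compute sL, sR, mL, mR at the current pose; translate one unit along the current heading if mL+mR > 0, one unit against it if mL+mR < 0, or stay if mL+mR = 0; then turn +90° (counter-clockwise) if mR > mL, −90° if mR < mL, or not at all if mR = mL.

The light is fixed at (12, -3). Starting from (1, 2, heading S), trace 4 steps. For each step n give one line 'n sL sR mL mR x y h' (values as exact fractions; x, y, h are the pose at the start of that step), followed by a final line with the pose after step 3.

n=0: pose=(1,2,S); sL=15/26, sR=15/37; mL=1335/1924, mR=15/37; mL+mR=2115/1924 → advance +1; mR−mL=-15/52 → turn -1·90°
n=1: pose=(1,1,W); sL=12/41, sR=60/221; mL=3786/9061, mR=60/221; mL+mR=6246/9061 → advance +1; mR−mL=-6/41 → turn -1·90°
n=2: pose=(0,1,N); sL=30/109, sR=6/17; mL=909/1853, mR=6/17; mL+mR=1563/1853 → advance +1; mR−mL=-15/109 → turn -1·90°
n=3: pose=(0,2,E); sL=20/39, sR=60/97; mL=3310/3783, mR=60/97; mL+mR=5650/3783 → advance +1; mR−mL=-10/39 → turn -1·90°

0 15/26 15/37 1335/1924 15/37 1 2 S
1 12/41 60/221 3786/9061 60/221 1 1 W
2 30/109 6/17 909/1853 6/17 0 1 N
3 20/39 60/97 3310/3783 60/97 0 2 E
final 1 2 S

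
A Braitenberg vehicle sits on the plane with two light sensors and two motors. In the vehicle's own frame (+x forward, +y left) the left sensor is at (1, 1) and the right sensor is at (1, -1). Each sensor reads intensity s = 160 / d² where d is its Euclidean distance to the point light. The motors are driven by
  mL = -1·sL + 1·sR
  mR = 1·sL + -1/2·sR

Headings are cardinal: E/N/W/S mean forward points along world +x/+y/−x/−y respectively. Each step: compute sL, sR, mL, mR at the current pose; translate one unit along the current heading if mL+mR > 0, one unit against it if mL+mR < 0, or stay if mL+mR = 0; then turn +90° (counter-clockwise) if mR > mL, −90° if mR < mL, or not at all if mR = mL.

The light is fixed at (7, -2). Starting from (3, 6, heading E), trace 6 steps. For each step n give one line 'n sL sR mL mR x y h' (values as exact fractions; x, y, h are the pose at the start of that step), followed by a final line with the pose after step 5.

n=0: pose=(3,6,E); sL=16/9, sR=80/29; mL=256/261, mR=104/261; mL+mR=40/29 → advance +1; mR−mL=-152/261 → turn -1·90°
n=1: pose=(4,6,S); sL=160/53, sR=32/13; mL=-384/689, mR=1232/689; mL+mR=16/13 → advance +1; mR−mL=1616/689 → turn +1·90°
n=2: pose=(4,5,E); sL=40/17, sR=4; mL=28/17, mR=6/17; mL+mR=2 → advance +1; mR−mL=-22/17 → turn -1·90°
n=3: pose=(5,5,S); sL=160/37, sR=32/9; mL=-256/333, mR=848/333; mL+mR=16/9 → advance +1; mR−mL=368/111 → turn +1·90°
n=4: pose=(5,4,E); sL=16/5, sR=80/13; mL=192/65, mR=8/65; mL+mR=40/13 → advance +1; mR−mL=-184/65 → turn -1·90°
n=5: pose=(6,4,S); sL=32/5, sR=160/29; mL=-128/145, mR=528/145; mL+mR=80/29 → advance +1; mR−mL=656/145 → turn +1·90°

0 16/9 80/29 256/261 104/261 3 6 E
1 160/53 32/13 -384/689 1232/689 4 6 S
2 40/17 4 28/17 6/17 4 5 E
3 160/37 32/9 -256/333 848/333 5 5 S
4 16/5 80/13 192/65 8/65 5 4 E
5 32/5 160/29 -128/145 528/145 6 4 S
final 6 3 E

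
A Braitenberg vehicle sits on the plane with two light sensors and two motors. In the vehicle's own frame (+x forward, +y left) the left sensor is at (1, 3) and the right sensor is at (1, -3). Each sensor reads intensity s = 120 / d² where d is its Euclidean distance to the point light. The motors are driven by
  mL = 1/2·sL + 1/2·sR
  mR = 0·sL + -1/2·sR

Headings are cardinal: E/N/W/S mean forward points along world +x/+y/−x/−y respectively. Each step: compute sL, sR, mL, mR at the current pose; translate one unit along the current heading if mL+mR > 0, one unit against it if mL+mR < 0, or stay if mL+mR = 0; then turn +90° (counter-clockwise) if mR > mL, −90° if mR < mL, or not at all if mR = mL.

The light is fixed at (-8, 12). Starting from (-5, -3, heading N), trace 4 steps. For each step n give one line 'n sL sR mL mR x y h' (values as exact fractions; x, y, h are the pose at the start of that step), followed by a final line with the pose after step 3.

0 30/49 15/29 1605/2842 -15/58 -5 -3 N
1 120/137 24/61 5304/8357 -12/61 -5 -2 E
2 60/137 60/113 7500/15481 -30/113 -4 -2 S
3 40/111 40/51 360/629 -20/51 -4 -3 W
final -5 -3 N

n=0: pose=(-5,-3,N); sL=30/49, sR=15/29; mL=1605/2842, mR=-15/58; mL+mR=15/49 → advance +1; mR−mL=-1170/1421 → turn -1·90°
n=1: pose=(-5,-2,E); sL=120/137, sR=24/61; mL=5304/8357, mR=-12/61; mL+mR=60/137 → advance +1; mR−mL=-6948/8357 → turn -1·90°
n=2: pose=(-4,-2,S); sL=60/137, sR=60/113; mL=7500/15481, mR=-30/113; mL+mR=30/137 → advance +1; mR−mL=-11610/15481 → turn -1·90°
n=3: pose=(-4,-3,W); sL=40/111, sR=40/51; mL=360/629, mR=-20/51; mL+mR=20/111 → advance +1; mR−mL=-1820/1887 → turn -1·90°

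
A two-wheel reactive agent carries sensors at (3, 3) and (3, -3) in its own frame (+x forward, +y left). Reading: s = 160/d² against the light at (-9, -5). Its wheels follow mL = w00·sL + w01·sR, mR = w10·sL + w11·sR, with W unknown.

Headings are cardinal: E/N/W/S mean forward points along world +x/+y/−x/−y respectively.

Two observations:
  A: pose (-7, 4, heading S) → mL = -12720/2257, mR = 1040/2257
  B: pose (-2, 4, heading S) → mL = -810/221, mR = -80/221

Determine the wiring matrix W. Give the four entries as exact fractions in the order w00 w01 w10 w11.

-1/2 -1 1 -1/2

obs A: pose=(-7,4,S) → sL=160/61, sR=160/37, mL=-12720/2257, mR=1040/2257
obs B: pose=(-2,4,S) → sL=20/17, sR=40/13, mL=-810/221, mR=-80/221
sensor matrix S = [[160/61, 160/37], [20/17, 40/13]]; det S = 1488000/498797
solve [mL_A; mL_B] = S·[w00; w01] and [mR_A; mR_B] = S·[w10; w11]:
  w00 = -1/2, w01 = -1, w10 = 1, w11 = -1/2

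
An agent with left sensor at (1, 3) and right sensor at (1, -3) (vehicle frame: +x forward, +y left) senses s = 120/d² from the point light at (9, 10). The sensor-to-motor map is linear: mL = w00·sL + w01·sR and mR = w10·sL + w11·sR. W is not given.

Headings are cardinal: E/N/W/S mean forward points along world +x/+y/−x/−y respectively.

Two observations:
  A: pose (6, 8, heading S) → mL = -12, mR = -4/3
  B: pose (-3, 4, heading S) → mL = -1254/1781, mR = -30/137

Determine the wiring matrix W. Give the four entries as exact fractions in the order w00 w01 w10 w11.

obs A: pose=(6,8,S) → sL=40/3, sR=8/3, mL=-12, mR=-4/3
obs B: pose=(-3,4,S) → sL=12/13, sR=60/137, mL=-1254/1781, mR=-30/137
sensor matrix S = [[40/3, 8/3], [12/13, 60/137]]; det S = 6016/1781
solve [mL_A; mL_B] = S·[w00; w01] and [mR_A; mR_B] = S·[w10; w11]:
  w00 = -1, w01 = 1/2, w10 = 0, w11 = -1/2

-1 1/2 0 -1/2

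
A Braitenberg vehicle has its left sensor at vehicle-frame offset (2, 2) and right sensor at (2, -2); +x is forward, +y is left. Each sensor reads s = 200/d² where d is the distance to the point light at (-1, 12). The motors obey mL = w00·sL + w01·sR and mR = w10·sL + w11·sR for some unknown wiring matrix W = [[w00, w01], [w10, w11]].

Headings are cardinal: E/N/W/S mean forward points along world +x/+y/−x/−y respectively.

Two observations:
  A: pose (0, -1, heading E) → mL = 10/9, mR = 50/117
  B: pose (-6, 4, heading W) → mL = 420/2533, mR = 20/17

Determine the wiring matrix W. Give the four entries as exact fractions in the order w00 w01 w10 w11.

obs A: pose=(0,-1,E) → sL=20/13, sR=100/117, mL=10/9, mR=50/117
obs B: pose=(-6,4,W) → sL=200/149, sR=40/17, mL=420/2533, mR=20/17
sensor matrix S = [[20/13, 100/117], [200/149, 40/17]]; det S = 732800/296361
solve [mL_A; mL_B] = S·[w00; w01] and [mR_A; mR_B] = S·[w10; w11]:
  w00 = 1, w01 = -1/2, w10 = 0, w11 = 1/2

1 -1/2 0 1/2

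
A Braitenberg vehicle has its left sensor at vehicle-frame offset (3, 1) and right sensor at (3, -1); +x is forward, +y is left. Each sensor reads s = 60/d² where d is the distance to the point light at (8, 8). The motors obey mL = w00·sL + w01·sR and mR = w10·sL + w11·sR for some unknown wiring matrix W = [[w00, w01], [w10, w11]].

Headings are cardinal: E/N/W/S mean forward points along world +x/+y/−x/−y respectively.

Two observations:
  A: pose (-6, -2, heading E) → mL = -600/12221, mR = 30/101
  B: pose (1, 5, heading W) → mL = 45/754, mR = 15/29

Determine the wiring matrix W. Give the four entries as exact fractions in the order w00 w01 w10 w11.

-1 1 1 0

obs A: pose=(-6,-2,E) → sL=30/101, sR=30/121, mL=-600/12221, mR=30/101
obs B: pose=(1,5,W) → sL=15/29, sR=15/26, mL=45/754, mR=15/29
sensor matrix S = [[30/101, 30/121], [15/29, 15/26]]; det S = 198675/4607317
solve [mL_A; mL_B] = S·[w00; w01] and [mR_A; mR_B] = S·[w10; w11]:
  w00 = -1, w01 = 1, w10 = 1, w11 = 0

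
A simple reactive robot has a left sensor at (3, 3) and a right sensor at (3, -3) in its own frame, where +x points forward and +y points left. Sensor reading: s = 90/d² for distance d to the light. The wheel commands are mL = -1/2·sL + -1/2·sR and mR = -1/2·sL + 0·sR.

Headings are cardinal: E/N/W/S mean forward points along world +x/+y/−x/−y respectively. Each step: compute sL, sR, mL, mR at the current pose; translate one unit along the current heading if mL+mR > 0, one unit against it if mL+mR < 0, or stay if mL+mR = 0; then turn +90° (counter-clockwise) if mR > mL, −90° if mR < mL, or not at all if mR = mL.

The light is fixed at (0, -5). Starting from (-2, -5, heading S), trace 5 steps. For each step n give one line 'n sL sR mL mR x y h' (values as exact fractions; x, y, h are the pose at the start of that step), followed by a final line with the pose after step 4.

0 9 45/17 -99/17 -9/2 -2 -5 S
1 90/17 18 -198/17 -45/17 -2 -4 E
2 45/26 45/8 -765/208 -45/52 -3 -4 N
3 2 2 -2 -1 -3 -5 W
4 9 45/17 -99/17 -9/2 -2 -5 S
final -2 -4 E

n=0: pose=(-2,-5,S); sL=9, sR=45/17; mL=-99/17, mR=-9/2; mL+mR=-351/34 → advance -1; mR−mL=45/34 → turn +1·90°
n=1: pose=(-2,-4,E); sL=90/17, sR=18; mL=-198/17, mR=-45/17; mL+mR=-243/17 → advance -1; mR−mL=9 → turn +1·90°
n=2: pose=(-3,-4,N); sL=45/26, sR=45/8; mL=-765/208, mR=-45/52; mL+mR=-945/208 → advance -1; mR−mL=45/16 → turn +1·90°
n=3: pose=(-3,-5,W); sL=2, sR=2; mL=-2, mR=-1; mL+mR=-3 → advance -1; mR−mL=1 → turn +1·90°
n=4: pose=(-2,-5,S); sL=9, sR=45/17; mL=-99/17, mR=-9/2; mL+mR=-351/34 → advance -1; mR−mL=45/34 → turn +1·90°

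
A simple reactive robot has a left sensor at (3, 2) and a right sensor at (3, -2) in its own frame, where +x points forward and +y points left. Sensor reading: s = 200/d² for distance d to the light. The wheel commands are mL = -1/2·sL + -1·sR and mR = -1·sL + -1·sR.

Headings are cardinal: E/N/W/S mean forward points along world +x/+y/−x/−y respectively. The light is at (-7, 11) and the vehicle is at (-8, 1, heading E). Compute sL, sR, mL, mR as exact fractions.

50/17 50/37 -1775/629 -2700/629

left sensor world pos  = (-5, 3); dL² = 68
right sensor world pos = (-5, -1); dR² = 148
sL = 200/68 = 50/17
sR = 200/148 = 50/37
mL = -1/2·sL + -1·sR = -1775/629
mR = -1·sL + -1·sR = -2700/629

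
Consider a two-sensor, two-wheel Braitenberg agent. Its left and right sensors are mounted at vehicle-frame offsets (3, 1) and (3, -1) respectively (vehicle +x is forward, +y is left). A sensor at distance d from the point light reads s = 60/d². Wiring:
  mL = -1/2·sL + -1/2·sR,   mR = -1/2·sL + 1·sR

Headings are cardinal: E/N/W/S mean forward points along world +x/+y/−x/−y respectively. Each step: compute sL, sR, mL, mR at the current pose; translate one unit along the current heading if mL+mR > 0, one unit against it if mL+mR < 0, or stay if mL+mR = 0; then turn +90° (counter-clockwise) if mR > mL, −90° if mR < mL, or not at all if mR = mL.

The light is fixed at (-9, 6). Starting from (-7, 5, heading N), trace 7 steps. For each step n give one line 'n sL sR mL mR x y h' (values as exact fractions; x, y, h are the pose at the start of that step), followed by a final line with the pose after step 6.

n=0: pose=(-7,5,N); sL=12, sR=60/13; mL=-108/13, mR=-18/13; mL+mR=-126/13 → advance -1; mR−mL=90/13 → turn +1·90°
n=1: pose=(-7,4,W); sL=6, sR=30; mL=-18, mR=27; mL+mR=9 → advance +1; mR−mL=45 → turn +1·90°
n=2: pose=(-8,4,S); sL=60/29, sR=12/5; mL=-324/145, mR=198/145; mL+mR=-126/145 → advance -1; mR−mL=18/5 → turn +1·90°
n=3: pose=(-8,5,E); sL=15/4, sR=3; mL=-27/8, mR=9/8; mL+mR=-9/4 → advance -1; mR−mL=9/2 → turn +1·90°
n=4: pose=(-9,5,N); sL=12, sR=12; mL=-12, mR=6; mL+mR=-6 → advance -1; mR−mL=18 → turn +1·90°
n=5: pose=(-9,4,W); sL=10/3, sR=6; mL=-14/3, mR=13/3; mL+mR=-1/3 → advance -1; mR−mL=9 → turn +1·90°
n=6: pose=(-8,4,S); sL=60/29, sR=12/5; mL=-324/145, mR=198/145; mL+mR=-126/145 → advance -1; mR−mL=18/5 → turn +1·90°

0 12 60/13 -108/13 -18/13 -7 5 N
1 6 30 -18 27 -7 4 W
2 60/29 12/5 -324/145 198/145 -8 4 S
3 15/4 3 -27/8 9/8 -8 5 E
4 12 12 -12 6 -9 5 N
5 10/3 6 -14/3 13/3 -9 4 W
6 60/29 12/5 -324/145 198/145 -8 4 S
final -8 5 E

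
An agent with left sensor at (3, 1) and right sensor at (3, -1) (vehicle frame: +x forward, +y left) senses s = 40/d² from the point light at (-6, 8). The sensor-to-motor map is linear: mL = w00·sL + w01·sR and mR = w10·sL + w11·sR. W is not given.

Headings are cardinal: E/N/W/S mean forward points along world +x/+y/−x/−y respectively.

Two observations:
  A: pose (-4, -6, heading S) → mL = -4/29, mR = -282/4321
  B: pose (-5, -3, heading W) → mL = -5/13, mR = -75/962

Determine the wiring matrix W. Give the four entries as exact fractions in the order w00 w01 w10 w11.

0 -1 -1 1/2

obs A: pose=(-4,-6,S) → sL=20/149, sR=4/29, mL=-4/29, mR=-282/4321
obs B: pose=(-5,-3,W) → sL=10/37, sR=5/13, mL=-5/13, mR=-75/962
sensor matrix S = [[20/149, 4/29], [10/37, 5/13]]; det S = 29820/2078401
solve [mL_A; mL_B] = S·[w00; w01] and [mR_A; mR_B] = S·[w10; w11]:
  w00 = 0, w01 = -1, w10 = -1, w11 = 1/2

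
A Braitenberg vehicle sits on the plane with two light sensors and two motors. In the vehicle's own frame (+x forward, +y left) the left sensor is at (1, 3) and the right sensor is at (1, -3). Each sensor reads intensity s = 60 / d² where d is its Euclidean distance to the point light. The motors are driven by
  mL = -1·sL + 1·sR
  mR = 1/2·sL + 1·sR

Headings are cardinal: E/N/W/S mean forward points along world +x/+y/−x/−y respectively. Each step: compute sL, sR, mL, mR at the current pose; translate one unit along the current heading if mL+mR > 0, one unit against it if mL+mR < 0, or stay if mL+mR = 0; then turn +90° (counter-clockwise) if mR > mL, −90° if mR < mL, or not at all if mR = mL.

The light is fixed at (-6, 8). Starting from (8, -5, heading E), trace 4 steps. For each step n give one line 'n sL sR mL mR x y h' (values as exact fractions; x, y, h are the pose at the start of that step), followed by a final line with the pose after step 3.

n=0: pose=(8,-5,E); sL=12/65, sR=60/481; mL=-144/2405, mR=522/2405; mL+mR=378/2405 → advance +1; mR−mL=18/65 → turn +1·90°
n=1: pose=(9,-5,N); sL=5/24, sR=5/39; mL=-25/312, mR=145/624; mL+mR=95/624 → advance +1; mR−mL=5/16 → turn +1·90°
n=2: pose=(9,-4,W); sL=60/421, sR=60/277; mL=8640/116617, mR=33570/116617; mL+mR=42210/116617 → advance +1; mR−mL=90/421 → turn +1·90°
n=3: pose=(8,-4,S); sL=30/229, sR=6/29; mL=504/6641, mR=1809/6641; mL+mR=2313/6641 → advance +1; mR−mL=45/229 → turn +1·90°

0 12/65 60/481 -144/2405 522/2405 8 -5 E
1 5/24 5/39 -25/312 145/624 9 -5 N
2 60/421 60/277 8640/116617 33570/116617 9 -4 W
3 30/229 6/29 504/6641 1809/6641 8 -4 S
final 8 -5 E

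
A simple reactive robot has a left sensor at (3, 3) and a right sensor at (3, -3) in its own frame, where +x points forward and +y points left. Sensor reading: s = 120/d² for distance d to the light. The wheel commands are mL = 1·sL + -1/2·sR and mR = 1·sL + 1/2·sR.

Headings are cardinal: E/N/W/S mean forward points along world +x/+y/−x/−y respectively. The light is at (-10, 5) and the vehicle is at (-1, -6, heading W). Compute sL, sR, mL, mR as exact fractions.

15/29 6/5 -12/145 162/145

left sensor world pos  = (-4, -9); dL² = 232
right sensor world pos = (-4, -3); dR² = 100
sL = 120/232 = 15/29
sR = 120/100 = 6/5
mL = 1·sL + -1/2·sR = -12/145
mR = 1·sL + 1/2·sR = 162/145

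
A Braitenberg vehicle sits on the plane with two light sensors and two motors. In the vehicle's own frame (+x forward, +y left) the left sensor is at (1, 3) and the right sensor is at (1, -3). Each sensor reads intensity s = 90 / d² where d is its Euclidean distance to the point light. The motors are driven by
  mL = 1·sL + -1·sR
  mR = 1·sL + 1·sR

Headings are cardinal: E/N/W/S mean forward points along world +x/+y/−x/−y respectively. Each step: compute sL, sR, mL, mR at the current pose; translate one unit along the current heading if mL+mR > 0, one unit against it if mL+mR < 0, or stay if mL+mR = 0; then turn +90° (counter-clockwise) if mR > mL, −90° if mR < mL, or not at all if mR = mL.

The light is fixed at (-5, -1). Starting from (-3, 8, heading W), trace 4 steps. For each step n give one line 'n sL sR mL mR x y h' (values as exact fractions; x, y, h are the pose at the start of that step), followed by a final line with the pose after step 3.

n=0: pose=(-3,8,W); sL=90/37, sR=18/29; mL=1944/1073, mR=3276/1073; mL+mR=180/37 → advance +1; mR−mL=36/29 → turn +1·90°
n=1: pose=(-4,8,S); sL=9/8, sR=45/34; mL=-27/136, mR=333/136; mL+mR=9/4 → advance +1; mR−mL=45/17 → turn +1·90°
n=2: pose=(-4,7,E); sL=18/25, sR=90/29; mL=-1728/725, mR=2772/725; mL+mR=36/25 → advance +1; mR−mL=180/29 → turn +1·90°
n=3: pose=(-3,7,N); sL=45/41, sR=45/53; mL=540/2173, mR=4230/2173; mL+mR=90/41 → advance +1; mR−mL=90/53 → turn +1·90°

0 90/37 18/29 1944/1073 3276/1073 -3 8 W
1 9/8 45/34 -27/136 333/136 -4 8 S
2 18/25 90/29 -1728/725 2772/725 -4 7 E
3 45/41 45/53 540/2173 4230/2173 -3 7 N
final -3 8 W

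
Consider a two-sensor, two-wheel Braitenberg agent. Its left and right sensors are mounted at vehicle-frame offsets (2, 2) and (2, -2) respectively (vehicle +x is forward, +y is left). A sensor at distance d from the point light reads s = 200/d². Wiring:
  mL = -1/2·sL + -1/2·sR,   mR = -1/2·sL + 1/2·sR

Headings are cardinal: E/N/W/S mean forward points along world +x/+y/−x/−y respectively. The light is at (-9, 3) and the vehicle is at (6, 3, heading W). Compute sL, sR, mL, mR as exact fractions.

200/173 200/173 -200/173 0

left sensor world pos  = (4, 1); dL² = 173
right sensor world pos = (4, 5); dR² = 173
sL = 200/173 = 200/173
sR = 200/173 = 200/173
mL = -1/2·sL + -1/2·sR = -200/173
mR = -1/2·sL + 1/2·sR = 0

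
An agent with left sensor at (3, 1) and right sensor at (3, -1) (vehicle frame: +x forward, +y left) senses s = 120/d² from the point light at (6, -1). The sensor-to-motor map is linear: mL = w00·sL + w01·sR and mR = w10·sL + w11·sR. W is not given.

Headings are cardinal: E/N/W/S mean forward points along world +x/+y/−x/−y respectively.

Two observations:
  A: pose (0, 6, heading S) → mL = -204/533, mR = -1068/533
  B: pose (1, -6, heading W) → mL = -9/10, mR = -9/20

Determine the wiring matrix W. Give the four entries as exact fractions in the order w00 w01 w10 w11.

obs A: pose=(0,6,S) → sL=120/41, sR=24/13, mL=-204/533, mR=-1068/533
obs B: pose=(1,-6,W) → sL=6/5, sR=3/2, mL=-9/10, mR=-9/20
sensor matrix S = [[120/41, 24/13], [6/5, 3/2]]; det S = 5796/2665
solve [mL_A; mL_B] = S·[w00; w01] and [mR_A; mR_B] = S·[w10; w11]:
  w00 = 1/2, w01 = -1, w10 = -1, w11 = 1/2

1/2 -1 -1 1/2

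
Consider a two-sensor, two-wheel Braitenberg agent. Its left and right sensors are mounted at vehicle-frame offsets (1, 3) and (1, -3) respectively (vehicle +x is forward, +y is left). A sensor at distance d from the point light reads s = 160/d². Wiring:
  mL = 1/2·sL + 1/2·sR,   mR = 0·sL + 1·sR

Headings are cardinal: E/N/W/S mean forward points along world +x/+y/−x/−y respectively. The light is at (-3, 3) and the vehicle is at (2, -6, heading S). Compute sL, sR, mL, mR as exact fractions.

left sensor world pos  = (5, -7); dL² = 164
right sensor world pos = (-1, -7); dR² = 104
sL = 160/164 = 40/41
sR = 160/104 = 20/13
mL = 1/2·sL + 1/2·sR = 670/533
mR = 0·sL + 1·sR = 20/13

40/41 20/13 670/533 20/13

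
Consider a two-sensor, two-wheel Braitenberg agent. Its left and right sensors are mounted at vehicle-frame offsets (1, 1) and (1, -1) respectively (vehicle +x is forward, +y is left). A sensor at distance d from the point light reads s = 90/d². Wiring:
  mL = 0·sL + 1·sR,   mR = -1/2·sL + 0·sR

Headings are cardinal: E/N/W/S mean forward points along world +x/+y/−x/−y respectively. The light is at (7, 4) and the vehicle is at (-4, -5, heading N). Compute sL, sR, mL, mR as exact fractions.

45/104 45/82 45/82 -45/208

left sensor world pos  = (-5, -4); dL² = 208
right sensor world pos = (-3, -4); dR² = 164
sL = 90/208 = 45/104
sR = 90/164 = 45/82
mL = 0·sL + 1·sR = 45/82
mR = -1/2·sL + 0·sR = -45/208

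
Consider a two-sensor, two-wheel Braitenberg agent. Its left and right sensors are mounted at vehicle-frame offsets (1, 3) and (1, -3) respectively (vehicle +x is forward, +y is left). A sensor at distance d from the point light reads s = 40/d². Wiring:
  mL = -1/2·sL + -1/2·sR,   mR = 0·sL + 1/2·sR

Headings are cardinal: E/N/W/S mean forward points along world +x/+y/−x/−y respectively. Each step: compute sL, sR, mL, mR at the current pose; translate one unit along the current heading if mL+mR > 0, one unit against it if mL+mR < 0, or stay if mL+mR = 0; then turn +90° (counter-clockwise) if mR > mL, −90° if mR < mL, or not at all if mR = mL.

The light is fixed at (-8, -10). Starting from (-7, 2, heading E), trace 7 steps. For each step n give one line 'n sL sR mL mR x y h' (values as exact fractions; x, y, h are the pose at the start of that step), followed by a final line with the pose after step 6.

n=0: pose=(-7,2,E); sL=40/229, sR=8/17; mL=-1256/3893, mR=4/17; mL+mR=-20/229 → advance -1; mR−mL=2172/3893 → turn +1·90°
n=1: pose=(-8,2,N); sL=20/89, sR=20/89; mL=-20/89, mR=10/89; mL+mR=-10/89 → advance -1; mR−mL=30/89 → turn +1·90°
n=2: pose=(-8,1,W); sL=8/13, sR=40/197; mL=-1048/2561, mR=20/197; mL+mR=-4/13 → advance -1; mR−mL=1308/2561 → turn +1·90°
n=3: pose=(-7,1,S); sL=10/29, sR=5/13; mL=-275/754, mR=5/26; mL+mR=-5/29 → advance -1; mR−mL=210/377 → turn +1·90°
n=4: pose=(-7,2,E); sL=40/229, sR=8/17; mL=-1256/3893, mR=4/17; mL+mR=-20/229 → advance -1; mR−mL=2172/3893 → turn +1·90°
n=5: pose=(-8,2,N); sL=20/89, sR=20/89; mL=-20/89, mR=10/89; mL+mR=-10/89 → advance -1; mR−mL=30/89 → turn +1·90°
n=6: pose=(-8,1,W); sL=8/13, sR=40/197; mL=-1048/2561, mR=20/197; mL+mR=-4/13 → advance -1; mR−mL=1308/2561 → turn +1·90°

0 40/229 8/17 -1256/3893 4/17 -7 2 E
1 20/89 20/89 -20/89 10/89 -8 2 N
2 8/13 40/197 -1048/2561 20/197 -8 1 W
3 10/29 5/13 -275/754 5/26 -7 1 S
4 40/229 8/17 -1256/3893 4/17 -7 2 E
5 20/89 20/89 -20/89 10/89 -8 2 N
6 8/13 40/197 -1048/2561 20/197 -8 1 W
final -7 1 S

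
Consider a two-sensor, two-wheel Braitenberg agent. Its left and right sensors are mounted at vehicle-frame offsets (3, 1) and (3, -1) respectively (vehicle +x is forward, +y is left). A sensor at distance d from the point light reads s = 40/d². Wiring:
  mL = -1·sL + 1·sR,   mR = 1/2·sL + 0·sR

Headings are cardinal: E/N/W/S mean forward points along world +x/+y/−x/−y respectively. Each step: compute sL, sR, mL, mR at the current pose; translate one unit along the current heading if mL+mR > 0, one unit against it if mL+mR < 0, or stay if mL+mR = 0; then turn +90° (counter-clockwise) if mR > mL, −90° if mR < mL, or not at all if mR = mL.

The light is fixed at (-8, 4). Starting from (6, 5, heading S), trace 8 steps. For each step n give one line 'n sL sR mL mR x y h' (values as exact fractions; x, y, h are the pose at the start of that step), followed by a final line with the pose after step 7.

n=0: pose=(6,5,S); sL=40/229, sR=40/173; mL=2240/39617, mR=20/229; mL+mR=5700/39617 → advance +1; mR−mL=1220/39617 → turn +1·90°
n=1: pose=(6,4,E); sL=4/29, sR=4/29; mL=0, mR=2/29; mL+mR=2/29 → advance +1; mR−mL=2/29 → turn +1·90°
n=2: pose=(7,4,N); sL=8/41, sR=8/53; mL=-96/2173, mR=4/41; mL+mR=116/2173 → advance +1; mR−mL=308/2173 → turn +1·90°
n=3: pose=(7,5,W); sL=5/18, sR=10/37; mL=-5/666, mR=5/36; mL+mR=175/1332 → advance +1; mR−mL=65/444 → turn +1·90°
n=4: pose=(6,5,S); sL=40/229, sR=40/173; mL=2240/39617, mR=20/229; mL+mR=5700/39617 → advance +1; mR−mL=1220/39617 → turn +1·90°
n=5: pose=(6,4,E); sL=4/29, sR=4/29; mL=0, mR=2/29; mL+mR=2/29 → advance +1; mR−mL=2/29 → turn +1·90°
n=6: pose=(7,4,N); sL=8/41, sR=8/53; mL=-96/2173, mR=4/41; mL+mR=116/2173 → advance +1; mR−mL=308/2173 → turn +1·90°
n=7: pose=(7,5,W); sL=5/18, sR=10/37; mL=-5/666, mR=5/36; mL+mR=175/1332 → advance +1; mR−mL=65/444 → turn +1·90°

0 40/229 40/173 2240/39617 20/229 6 5 S
1 4/29 4/29 0 2/29 6 4 E
2 8/41 8/53 -96/2173 4/41 7 4 N
3 5/18 10/37 -5/666 5/36 7 5 W
4 40/229 40/173 2240/39617 20/229 6 5 S
5 4/29 4/29 0 2/29 6 4 E
6 8/41 8/53 -96/2173 4/41 7 4 N
7 5/18 10/37 -5/666 5/36 7 5 W
final 6 5 S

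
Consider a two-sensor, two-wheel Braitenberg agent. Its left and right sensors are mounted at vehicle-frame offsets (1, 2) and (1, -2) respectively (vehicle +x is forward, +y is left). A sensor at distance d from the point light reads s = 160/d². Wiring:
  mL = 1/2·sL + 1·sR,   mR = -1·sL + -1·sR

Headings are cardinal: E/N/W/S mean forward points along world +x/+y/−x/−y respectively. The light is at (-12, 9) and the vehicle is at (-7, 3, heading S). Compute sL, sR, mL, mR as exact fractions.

80/49 80/29 5080/1421 -6240/1421

left sensor world pos  = (-5, 2); dL² = 98
right sensor world pos = (-9, 2); dR² = 58
sL = 160/98 = 80/49
sR = 160/58 = 80/29
mL = 1/2·sL + 1·sR = 5080/1421
mR = -1·sL + -1·sR = -6240/1421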